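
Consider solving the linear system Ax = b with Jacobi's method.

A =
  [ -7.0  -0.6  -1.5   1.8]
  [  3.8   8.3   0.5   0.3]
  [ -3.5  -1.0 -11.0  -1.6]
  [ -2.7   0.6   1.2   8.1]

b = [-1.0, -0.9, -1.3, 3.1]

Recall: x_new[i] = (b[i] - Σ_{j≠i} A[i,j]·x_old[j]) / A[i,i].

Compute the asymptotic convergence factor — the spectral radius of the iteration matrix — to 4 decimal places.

0.5029

Split A = D + L + U, D = diag(-7, 8.3, -11, 8.1).
T_J = -D⁻¹(L+U): T[0,3] = -(1.8)/(-7) = +0.2571; T[0,0] = 0.
  T[0,:] = [+0.0000, -0.0857, -0.2143, +0.2571]
  T[1,:] = [-0.4578, +0.0000, -0.0602, -0.0361]
  T[2,:] = [-0.3182, -0.0909, +0.0000, -0.1455]
  T[3,:] = [+0.3333, -0.0741, -0.1481, +0.0000]
|roots of det(T-λI)|: 0.5029, 0.3901, 0.1872, 0.0743.
ρ = 0.5029; 0.5029 < 1 ⇒ converges.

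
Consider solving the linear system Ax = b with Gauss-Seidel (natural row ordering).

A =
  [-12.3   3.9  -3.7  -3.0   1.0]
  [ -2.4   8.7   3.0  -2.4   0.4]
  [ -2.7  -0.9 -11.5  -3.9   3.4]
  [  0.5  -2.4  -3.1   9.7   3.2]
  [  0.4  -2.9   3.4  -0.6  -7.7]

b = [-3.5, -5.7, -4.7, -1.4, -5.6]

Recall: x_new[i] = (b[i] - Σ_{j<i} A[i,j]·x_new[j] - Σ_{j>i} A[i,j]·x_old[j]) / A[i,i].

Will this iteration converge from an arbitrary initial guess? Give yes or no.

Diagonal D = diag(-12.3, 8.7, -11.5, 9.7, -7.7); L, U strict lower/upper.
Gauss-Seidel: T = -(D+L)⁻¹U, row 0 first, T[0,3] = -(-3)/(-12.3) = -0.2439; later rows by forward substitution.
  T[0,:] = [+0.0000, +0.3171, -0.3008, -0.2439, +0.0813]
  T[1,:] = [+0.0000, +0.0875, -0.4278, +0.2086, -0.0235]
  T[2,:] = [+0.0000, -0.0813, +0.1041, -0.2982, +0.2784]
  T[3,:] = [+0.0000, -0.0207, -0.0571, -0.0311, -0.2509]
  T[4,:] = [+0.0000, -0.0508, +0.1959, -0.2205, +0.1556]
|λ(T)| sorted: 0.5599, 0.1653, 0.1310, 0.0524, 0.0000.
ρ = 0.5599; 0.5599 < 1 ⇒ converges.

yes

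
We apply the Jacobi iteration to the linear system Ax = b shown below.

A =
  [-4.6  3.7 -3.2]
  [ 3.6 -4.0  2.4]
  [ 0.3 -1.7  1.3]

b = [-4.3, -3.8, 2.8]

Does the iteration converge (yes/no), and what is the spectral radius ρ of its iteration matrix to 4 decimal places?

Split A = D + L + U, D = diag(-4.6, -4, 1.3).
Jacobi T = -D⁻¹(L+U): T[0,2] = -(-3.2)/(-4.6) = -0.6957; T[0,0] = 0.
  T[0,:] = [+0.0000  +0.8043  -0.6957]
  T[1,:] = [+0.9000  +0.0000  +0.6000]
  T[2,:] = [-0.2308  +1.3077  +0.0000]
moduli |λ_i(T)| = 1.5114, 0.7845, 0.7845.
ρ = 1.5114; 1.5114 > 1, so it fails to converge.

no, ρ = 1.5114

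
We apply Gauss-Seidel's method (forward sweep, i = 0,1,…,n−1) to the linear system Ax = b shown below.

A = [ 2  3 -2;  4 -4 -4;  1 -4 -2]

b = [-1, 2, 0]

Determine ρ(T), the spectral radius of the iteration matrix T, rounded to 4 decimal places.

Split A = D + L + U, D = diag(2, -4, -2).
Gauss-Seidel: T = -(D+L)⁻¹U, row 0 first, T[0,1] = -(3)/(2) = -1.5000; later rows by forward substitution.
  T[0,:] = [+0.0000, -1.5000, +1.0000]
  T[1,:] = [+0.0000, -1.5000, +0.0000]
  T[2,:] = [+0.0000, +2.2500, +0.5000]
moduli |λ_i(T)| = 1.5000, 0.5000, 0.0000.
ρ(T) = max|λ| = 1.5000; 1.5000 > 1: divergent.

1.5000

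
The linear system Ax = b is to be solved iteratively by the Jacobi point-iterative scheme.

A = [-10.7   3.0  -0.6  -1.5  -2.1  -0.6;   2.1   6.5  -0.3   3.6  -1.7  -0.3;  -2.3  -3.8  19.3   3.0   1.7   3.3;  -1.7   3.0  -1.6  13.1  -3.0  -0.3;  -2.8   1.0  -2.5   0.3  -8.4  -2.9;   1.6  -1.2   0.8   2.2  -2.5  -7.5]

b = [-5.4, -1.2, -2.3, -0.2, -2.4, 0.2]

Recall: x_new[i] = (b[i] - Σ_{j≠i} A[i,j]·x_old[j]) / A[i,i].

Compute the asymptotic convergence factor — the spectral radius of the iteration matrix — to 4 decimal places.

0.6071

Let D = diag(-10.7, 6.5, 19.3, 13.1, -8.4, -7.5); L, U the strict triangles.
T_J = -D⁻¹(L+U): T[3,0] = -(-1.7)/(13.1) = +0.1298; T[3,3] = 0.
  T[0,:] = [+0.0000  +0.2804  -0.0561  -0.1402  -0.1963  -0.0561]
  T[1,:] = [-0.3231  +0.0000  +0.0462  -0.5538  +0.2615  +0.0462]
  T[2,:] = [+0.1192  +0.1969  +0.0000  -0.1554  -0.0881  -0.1710]
  T[3,:] = [+0.1298  -0.2290  +0.1221  +0.0000  +0.2290  +0.0229]
  T[4,:] = [-0.3333  +0.1190  -0.2976  +0.0357  +0.0000  -0.3452]
  T[5,:] = [+0.2133  -0.1600  +0.1067  +0.2933  -0.3333  +0.0000]
|eigenvalues of T|: 0.6071, 0.3891, 0.3541, 0.3541, 0.1650, 0.0133.
ρ = 0.6071; 0.6071 < 1, so it converges for any x₀.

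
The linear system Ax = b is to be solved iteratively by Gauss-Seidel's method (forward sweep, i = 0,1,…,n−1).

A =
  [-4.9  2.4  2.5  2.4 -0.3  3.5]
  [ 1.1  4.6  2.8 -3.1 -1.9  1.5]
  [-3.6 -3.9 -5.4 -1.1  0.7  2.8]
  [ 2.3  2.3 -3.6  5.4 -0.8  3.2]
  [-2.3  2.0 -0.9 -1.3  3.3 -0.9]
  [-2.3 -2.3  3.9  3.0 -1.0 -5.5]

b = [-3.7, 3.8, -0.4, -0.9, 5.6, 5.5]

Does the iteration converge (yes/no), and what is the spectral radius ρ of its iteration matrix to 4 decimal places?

no, ρ = 1.5416

Write A = D+L+U with D = diag(-4.9, 4.6, -5.4, 5.4, 3.3, -5.5).
Gauss-Seidel: T = -(D+L)⁻¹U, row 0 first, T[0,1] = -(2.4)/(-4.9) = +0.4898; later rows by forward substitution.
  T[0,:] = [+0.0000, +0.4898, +0.5102, +0.4898, -0.0612, +0.7143]
  T[1,:] = [+0.0000, -0.1171, -0.7307, +0.5568, +0.4277, -0.4969]
  T[2,:] = [+0.0000, -0.2419, +0.1876, -0.9324, -0.1384, +0.4012]
  T[3,:] = [+0.0000, -0.3200, +0.2190, -1.0673, -0.1002, -0.4177]
  T[4,:] = [+0.0000, +0.2203, +0.9359, -0.6708, -0.3791, +1.0166]
  T[5,:] = [+0.0000, -0.5420, +0.1745, -1.5590, -0.2372, -0.2191]
|λ(T)| sorted: 1.5416, 0.5064, 0.3965, 0.3965, 0.0084, 0.0000.
ρ = 1.5416; 1.5416 > 1 ⇒ diverges.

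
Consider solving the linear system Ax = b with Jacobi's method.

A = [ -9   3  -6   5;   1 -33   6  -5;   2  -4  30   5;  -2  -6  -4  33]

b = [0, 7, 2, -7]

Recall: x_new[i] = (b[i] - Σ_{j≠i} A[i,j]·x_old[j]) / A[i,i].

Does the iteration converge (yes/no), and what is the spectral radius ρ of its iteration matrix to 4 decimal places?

yes, ρ = 0.3320

Split A = D + L + U, D = diag(-9, -33, 30, 33).
Jacobi T = -D⁻¹(L+U): T[1,3] = -(-5)/(-33) = -0.1515; T[1,1] = 0.
  T[0,:] = [+0.0000 +0.3333 -0.6667 +0.5556]
  T[1,:] = [+0.0303 +0.0000 +0.1818 -0.1515]
  T[2,:] = [-0.0667 +0.1333 +0.0000 -0.1667]
  T[3,:] = [+0.0606 +0.1818 +0.1212 +0.0000]
|roots of det(T-λI)|: 0.3320, 0.1446, 0.1357, 0.1357.
spectral radius ρ = 0.3320; 0.3320 < 1, so it converges for any x₀.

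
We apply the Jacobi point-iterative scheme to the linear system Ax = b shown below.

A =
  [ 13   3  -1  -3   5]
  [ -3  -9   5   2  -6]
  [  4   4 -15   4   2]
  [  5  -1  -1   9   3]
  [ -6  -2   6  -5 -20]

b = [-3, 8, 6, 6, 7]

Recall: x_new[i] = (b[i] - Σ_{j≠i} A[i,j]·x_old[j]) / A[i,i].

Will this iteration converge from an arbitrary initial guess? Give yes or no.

Diagonal D = diag(13, -9, -15, 9, -20); L, U strict lower/upper.
Jacobi: T = -D⁻¹(L+U), T[0,1] = -(3)/(13) = -0.2308; T[0,0] = 0.
  T[0,:] = [+0.0000, -0.2308, +0.0769, +0.2308, -0.3846]
  T[1,:] = [-0.3333, +0.0000, +0.5556, +0.2222, -0.6667]
  T[2,:] = [+0.2667, +0.2667, +0.0000, +0.2667, +0.1333]
  T[3,:] = [-0.5556, +0.1111, +0.1111, +0.0000, -0.3333]
  T[4,:] = [-0.3000, -0.1000, +0.3000, -0.2500, +0.0000]
|eigenvalues of T|: 0.8798, 0.5148, 0.2752, 0.2752, 0.1869.
ρ = 0.8798; 0.8798 < 1: convergent.

yes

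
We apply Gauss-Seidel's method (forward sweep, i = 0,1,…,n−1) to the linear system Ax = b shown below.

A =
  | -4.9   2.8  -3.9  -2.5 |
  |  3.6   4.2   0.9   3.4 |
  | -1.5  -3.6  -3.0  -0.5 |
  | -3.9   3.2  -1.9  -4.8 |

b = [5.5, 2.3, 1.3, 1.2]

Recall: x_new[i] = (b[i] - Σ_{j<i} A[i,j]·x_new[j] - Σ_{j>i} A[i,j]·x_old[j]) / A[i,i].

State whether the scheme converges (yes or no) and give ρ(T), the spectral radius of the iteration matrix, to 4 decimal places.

Let D = diag(-4.9, 4.2, -3, -4.8); L, U the strict triangles.
Gauss-Seidel: T = -(D+L)⁻¹U, row 0 first, T[0,2] = -(-3.9)/(-4.9) = -0.7959; later rows by forward substitution.
  T[0,:] = [+0.0000  +0.5714  -0.7959  -0.5102]
  T[1,:] = [+0.0000  -0.4898  +0.4679  -0.3722]
  T[2,:] = [+0.0000  +0.3020  -0.1636  +0.5351]
  T[3,:] = [+0.0000  -0.9104  +1.0234  -0.0454]
|eigenvalues of T|: 1.3751, 0.6580, 0.0183, 0.0000.
ρ(T) = max|λ| = 1.3751; 1.3751 > 1, so it fails to converge.

no, ρ = 1.3751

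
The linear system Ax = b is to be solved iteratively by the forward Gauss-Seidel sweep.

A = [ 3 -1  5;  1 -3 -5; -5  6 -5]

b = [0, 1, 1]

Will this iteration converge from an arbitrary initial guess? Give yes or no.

A = D + L + U where D = diag(3, -3, -5).
GS T = -(D+L)⁻¹U: row 0 first, T[0,1] = -(-1)/(3) = +0.3333; later rows by forward substitution.
  T[0,:] = [+0.0000, +0.3333, -1.6667]
  T[1,:] = [+0.0000, +0.1111, -2.2222]
  T[2,:] = [+0.0000, -0.2000, -1.0000]
eigenvalue magnitudes: 1.3122, 0.4234, 0.0000.
spectral radius ρ = 1.3122; 1.3122 > 1: divergent.

no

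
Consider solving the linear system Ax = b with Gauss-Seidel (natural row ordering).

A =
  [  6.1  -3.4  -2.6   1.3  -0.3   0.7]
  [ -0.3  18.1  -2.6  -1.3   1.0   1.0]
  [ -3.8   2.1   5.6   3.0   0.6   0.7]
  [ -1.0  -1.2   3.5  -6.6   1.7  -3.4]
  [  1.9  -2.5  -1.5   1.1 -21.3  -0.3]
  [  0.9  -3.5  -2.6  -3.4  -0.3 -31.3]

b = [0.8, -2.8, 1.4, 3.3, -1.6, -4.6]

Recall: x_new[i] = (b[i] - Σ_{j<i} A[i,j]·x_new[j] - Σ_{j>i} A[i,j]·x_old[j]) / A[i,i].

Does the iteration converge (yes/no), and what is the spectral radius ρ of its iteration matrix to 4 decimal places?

yes, ρ = 0.3238

Write A = D+L+U with D = diag(6.1, 18.1, 5.6, -6.6, -21.3, -31.3).
Gauss-Seidel: T = -(D+L)⁻¹U, row 0 first, T[0,1] = -(-3.4)/(6.1) = +0.5574; later rows by forward substitution.
  T[0,:] = [+0.0000  +0.5574  +0.4262  -0.2131  +0.0492  -0.1148]
  T[1,:] = [+0.0000  +0.0092  +0.1507  +0.0683  -0.0544  -0.0572]
  T[2,:] = [+0.0000  +0.3748  +0.2327  -0.7059  -0.0534  -0.1814]
  T[3,:] = [+0.0000  +0.1126  +0.0314  -0.3545  +0.2317  -0.5836]
  T[4,:] = [+0.0000  +0.0281  +0.0056  +0.0044  +0.0265  -0.0350]
  T[5,:] = [+0.0000  -0.0286  -0.0274  +0.0833  -0.0135  +0.0819]
|λ(T)| sorted: 0.3238, 0.2684, 0.0853, 0.0469, 0.0129, 0.0000.
ρ = 0.3238; 0.3238 < 1, so it converges for any x₀.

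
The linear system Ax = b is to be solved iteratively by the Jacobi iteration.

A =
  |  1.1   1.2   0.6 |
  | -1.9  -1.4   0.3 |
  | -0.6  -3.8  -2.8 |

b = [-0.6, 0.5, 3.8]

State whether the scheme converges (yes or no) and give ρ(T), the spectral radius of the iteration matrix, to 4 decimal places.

Split A = D + L + U, D = diag(1.1, -1.4, -2.8).
T_J = -D⁻¹(L+U): T[1,0] = -(-1.9)/(-1.4) = -1.3571; T[1,1] = 0.
  T[0,:] = [+0.0000, -1.0909, -0.5455]
  T[1,:] = [-1.3571, +0.0000, +0.2143]
  T[2,:] = [-0.2143, -1.3571, +0.0000]
eigenvalue magnitudes: 1.4086, 0.8232, 0.8232.
ρ = 1.4086; 1.4086 > 1 ⇒ diverges.

no, ρ = 1.4086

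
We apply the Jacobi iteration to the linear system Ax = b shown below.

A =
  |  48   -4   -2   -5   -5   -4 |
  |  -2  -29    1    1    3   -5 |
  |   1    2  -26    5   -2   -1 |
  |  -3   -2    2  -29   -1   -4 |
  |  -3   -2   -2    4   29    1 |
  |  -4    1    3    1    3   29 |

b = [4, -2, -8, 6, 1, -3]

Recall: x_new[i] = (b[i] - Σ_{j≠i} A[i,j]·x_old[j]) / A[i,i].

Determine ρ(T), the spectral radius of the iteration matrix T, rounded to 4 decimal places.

0.2238

Diagonal D = diag(48, -29, -26, -29, 29, 29); L, U strict lower/upper.
Jacobi: T = -D⁻¹(L+U), T[5,4] = -(3)/(29) = -0.1034; T[5,5] = 0.
  T[0,:] = [+0.0000 +0.0833 +0.0417 +0.1042 +0.1042 +0.0833]
  T[1,:] = [-0.0690 +0.0000 +0.0345 +0.0345 +0.1034 -0.1724]
  T[2,:] = [+0.0385 +0.0769 +0.0000 +0.1923 -0.0769 -0.0385]
  T[3,:] = [-0.1034 -0.0690 +0.0690 +0.0000 -0.0345 -0.1379]
  T[4,:] = [+0.1034 +0.0690 +0.0690 -0.1379 +0.0000 -0.0345]
  T[5,:] = [+0.1379 -0.0345 -0.1034 -0.0345 -0.1034 +0.0000]
|eigenvalues of T|: 0.2238, 0.1846, 0.1846, 0.1448, 0.1448, 0.0498.
spectral radius ρ = 0.2238; 0.2238 < 1 ⇒ converges.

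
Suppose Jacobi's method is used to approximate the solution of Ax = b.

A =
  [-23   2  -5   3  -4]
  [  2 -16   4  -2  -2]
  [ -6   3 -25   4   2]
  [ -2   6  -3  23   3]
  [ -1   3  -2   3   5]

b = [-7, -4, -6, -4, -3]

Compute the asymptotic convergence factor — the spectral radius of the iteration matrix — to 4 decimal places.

Write A = D+L+U with D = diag(-23, -16, -25, 23, 5).
Jacobi: T = -D⁻¹(L+U), T[2,1] = -(3)/(-25) = +0.1200; T[2,2] = 0.
  T[0,:] = [+0.0000, +0.0870, -0.2174, +0.1304, -0.1739]
  T[1,:] = [+0.1250, +0.0000, +0.2500, -0.1250, -0.1250]
  T[2,:] = [-0.2400, +0.1200, +0.0000, +0.1600, +0.0800]
  T[3,:] = [+0.0870, -0.2609, +0.1304, +0.0000, -0.1304]
  T[4,:] = [+0.2000, -0.6000, +0.4000, -0.6000, +0.0000]
|eigenvalues of T|: 0.6261, 0.3377, 0.2331, 0.2331, 0.1539.
ρ(T) = max|λ| = 0.6261; 0.6261 < 1 ⇒ converges.

0.6261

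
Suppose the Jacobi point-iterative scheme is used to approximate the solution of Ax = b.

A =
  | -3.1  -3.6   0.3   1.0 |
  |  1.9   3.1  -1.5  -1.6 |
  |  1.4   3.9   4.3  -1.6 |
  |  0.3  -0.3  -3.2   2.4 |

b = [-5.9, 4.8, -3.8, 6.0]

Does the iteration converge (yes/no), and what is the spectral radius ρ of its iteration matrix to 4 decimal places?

A = D + L + U where D = diag(-3.1, 3.1, 4.3, 2.4).
Jacobi: T = -D⁻¹(L+U), T[3,0] = -(0.3)/(2.4) = -0.1250; T[3,3] = 0.
  T[0,:] = [+0.0000 -1.1613 +0.0968 +0.3226]
  T[1,:] = [-0.6129 +0.0000 +0.4839 +0.5161]
  T[2,:] = [-0.3256 -0.9070 +0.0000 +0.3721]
  T[3,:] = [-0.1250 +0.1250 +1.3333 +0.0000]
eigenvalue magnitudes: 1.1339, 0.6464, 0.4571, 0.4571.
spectral radius ρ = 1.1339; 1.1339 > 1 ⇒ diverges.

no, ρ = 1.1339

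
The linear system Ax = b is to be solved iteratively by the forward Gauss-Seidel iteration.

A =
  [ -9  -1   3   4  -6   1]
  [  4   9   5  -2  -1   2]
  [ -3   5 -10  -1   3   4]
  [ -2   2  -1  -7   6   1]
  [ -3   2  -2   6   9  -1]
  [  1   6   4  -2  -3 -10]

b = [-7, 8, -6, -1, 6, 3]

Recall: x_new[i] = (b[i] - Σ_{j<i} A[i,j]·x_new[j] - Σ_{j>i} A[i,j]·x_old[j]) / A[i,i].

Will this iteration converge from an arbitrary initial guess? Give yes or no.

no

Let D = diag(-9, 9, -10, -7, 9, -10); L, U the strict triangles.
GS T = -(D+L)⁻¹U: row 0 first, T[0,4] = -(-6)/(-9) = -0.6667; later rows by forward substitution.
  T[0,:] = [+0.0000, -0.1111, +0.3333, +0.4444, -0.6667, +0.1111]
  T[1,:] = [+0.0000, +0.0494, -0.7037, +0.0247, +0.4074, -0.2716]
  T[2,:] = [+0.0000, +0.0580, -0.4519, -0.2210, +0.7037, +0.2309]
  T[3,:] = [+0.0000, +0.0376, -0.2317, -0.0884, +1.0635, +0.0005]
  T[4,:] = [+0.0000, -0.0602, +0.3216, +0.1525, -0.8654, +0.2595]
  T[5,:] = [+0.0000, +0.0523, -0.6198, -0.0572, +0.5062, -0.1374]
|roots of det(T-λI)|: 1.3937, 0.4078, 0.4078, 0.1303, 0.0019, 0.0000.
spectral radius ρ = 1.3937; 1.3937 > 1, so it fails to converge.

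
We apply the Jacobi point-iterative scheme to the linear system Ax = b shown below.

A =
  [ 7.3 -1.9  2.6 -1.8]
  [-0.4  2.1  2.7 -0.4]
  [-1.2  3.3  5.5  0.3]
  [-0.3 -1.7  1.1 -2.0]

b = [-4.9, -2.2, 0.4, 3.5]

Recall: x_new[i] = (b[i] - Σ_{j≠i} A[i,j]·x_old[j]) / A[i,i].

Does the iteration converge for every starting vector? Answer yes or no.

Let D = diag(7.3, 2.1, 5.5, -2); L, U the strict triangles.
Jacobi T = -D⁻¹(L+U): T[1,0] = -(-0.4)/(2.1) = +0.1905; T[1,1] = 0.
  T[0,:] = [+0.0000 +0.2603 -0.3562 +0.2466]
  T[1,:] = [+0.1905 +0.0000 -1.2857 +0.1905]
  T[2,:] = [+0.2182 -0.6000 +0.0000 -0.0545]
  T[3,:] = [-0.1500 -0.8500 +0.5500 +0.0000]
|eigenvalues of T|: 0.8847, 0.6113, 0.3180, 0.3180.
ρ(T) = max|λ| = 0.8847; 0.8847 < 1, so it converges for any x₀.

yes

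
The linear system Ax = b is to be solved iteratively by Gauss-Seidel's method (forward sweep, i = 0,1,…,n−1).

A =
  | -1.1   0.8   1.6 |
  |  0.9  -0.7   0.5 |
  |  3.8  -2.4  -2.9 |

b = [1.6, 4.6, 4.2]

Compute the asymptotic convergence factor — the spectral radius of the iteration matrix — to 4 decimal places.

1.2477

A = D + L + U where D = diag(-1.1, -0.7, -2.9).
T_GS = -(D+L)⁻¹U: row 0 first, T[0,2] = -(1.6)/(-1.1) = +1.4545; later rows by forward substitution.
  T[0,:] = [+0.0000 +0.7273 +1.4545]
  T[1,:] = [+0.0000 +0.9351 +2.5844]
  T[2,:] = [+0.0000 +0.1791 -0.2329]
|λ(T)| sorted: 1.2477, 0.5455, 0.0000.
ρ = 1.2477; 1.2477 > 1, so it fails to converge.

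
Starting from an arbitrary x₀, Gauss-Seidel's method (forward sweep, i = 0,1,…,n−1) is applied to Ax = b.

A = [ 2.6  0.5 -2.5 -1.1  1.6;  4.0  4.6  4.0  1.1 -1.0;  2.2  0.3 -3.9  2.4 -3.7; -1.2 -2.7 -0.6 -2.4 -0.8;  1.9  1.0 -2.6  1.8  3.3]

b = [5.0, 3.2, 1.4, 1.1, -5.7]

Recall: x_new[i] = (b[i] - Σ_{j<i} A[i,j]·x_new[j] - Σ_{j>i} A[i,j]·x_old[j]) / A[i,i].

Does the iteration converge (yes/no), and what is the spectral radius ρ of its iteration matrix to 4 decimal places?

A = D + L + U where D = diag(2.6, 4.6, -3.9, -2.4, 3.3).
T_GS = -(D+L)⁻¹U: row 0 first, T[0,1] = -(0.5)/(2.6) = -0.1923; later rows by forward substitution.
  T[0,:] = [+0.0000, -0.1923, +0.9615, +0.4231, -0.6154]
  T[1,:] = [+0.0000, +0.1672, -1.7057, -0.6070, +0.7525]
  T[2,:] = [+0.0000, -0.0956, +0.4112, +0.8073, -1.2380]
  T[3,:] = [+0.0000, -0.0681, +1.3353, +0.2695, -0.5627]
  T[4,:] = [+0.0000, +0.0218, -0.4411, +0.4294, -0.5422]
|eigenvalues of T|: 1.5123, 1.2265, 0.1032, 0.1032, 0.0000.
ρ = 1.5123; 1.5123 > 1: divergent.

no, ρ = 1.5123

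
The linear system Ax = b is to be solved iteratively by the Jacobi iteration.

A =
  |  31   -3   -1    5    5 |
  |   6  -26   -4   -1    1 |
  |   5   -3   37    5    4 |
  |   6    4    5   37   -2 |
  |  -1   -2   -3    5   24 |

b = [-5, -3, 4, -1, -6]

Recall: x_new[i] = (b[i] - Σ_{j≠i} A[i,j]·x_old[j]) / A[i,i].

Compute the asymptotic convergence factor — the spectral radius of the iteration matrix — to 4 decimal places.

0.2375

Diagonal D = diag(31, -26, 37, 37, 24); L, U strict lower/upper.
Jacobi T = -D⁻¹(L+U): T[2,4] = -(4)/(37) = -0.1081; T[2,2] = 0.
  T[0,:] = [+0.0000  +0.0968  +0.0323  -0.1613  -0.1613]
  T[1,:] = [+0.2308  +0.0000  -0.1538  -0.0385  +0.0385]
  T[2,:] = [-0.1351  +0.0811  +0.0000  -0.1351  -0.1081]
  T[3,:] = [-0.1622  -0.1081  -0.1351  +0.0000  +0.0541]
  T[4,:] = [+0.0417  +0.0833  +0.1250  -0.2083  +0.0000]
|λ(T)| sorted: 0.2375, 0.1805, 0.1805, 0.1262, 0.1262.
ρ = 0.2375; 0.2375 < 1: convergent.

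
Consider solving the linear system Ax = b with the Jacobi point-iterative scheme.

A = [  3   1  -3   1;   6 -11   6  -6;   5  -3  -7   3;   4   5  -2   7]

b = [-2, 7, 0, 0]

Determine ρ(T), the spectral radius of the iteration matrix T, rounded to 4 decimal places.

Let D = diag(3, -11, -7, 7); L, U the strict triangles.
Jacobi: T = -D⁻¹(L+U), T[3,1] = -(5)/(7) = -0.7143; T[3,3] = 0.
  T[0,:] = [+0.0000, -0.3333, +1.0000, -0.3333]
  T[1,:] = [+0.5455, +0.0000, +0.5455, -0.5455]
  T[2,:] = [+0.7143, -0.4286, +0.0000, +0.4286]
  T[3,:] = [-0.5714, -0.7143, +0.2857, +0.0000]
moduli |λ_i(T)| = 1.1874, 0.9309, 0.9309, 0.3065.
spectral radius ρ = 1.1874; 1.1874 > 1 ⇒ diverges.

1.1874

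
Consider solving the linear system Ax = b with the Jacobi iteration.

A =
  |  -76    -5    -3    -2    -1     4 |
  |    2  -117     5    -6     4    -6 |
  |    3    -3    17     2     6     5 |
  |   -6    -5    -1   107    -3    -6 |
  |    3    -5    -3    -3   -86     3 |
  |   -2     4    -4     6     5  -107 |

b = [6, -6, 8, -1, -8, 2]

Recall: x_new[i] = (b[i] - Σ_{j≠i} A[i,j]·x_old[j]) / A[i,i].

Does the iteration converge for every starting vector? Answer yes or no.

Split A = D + L + U, D = diag(-76, -117, 17, 107, -86, -107).
T_J = -D⁻¹(L+U): T[5,3] = -(6)/(-107) = +0.0561; T[5,5] = 0.
  T[0,:] = [+0.0000, -0.0658, -0.0395, -0.0263, -0.0132, +0.0526]
  T[1,:] = [+0.0171, +0.0000, +0.0427, -0.0513, +0.0342, -0.0513]
  T[2,:] = [-0.1765, +0.1765, +0.0000, -0.1176, -0.3529, -0.2941]
  T[3,:] = [+0.0561, +0.0467, +0.0093, +0.0000, +0.0280, +0.0561]
  T[4,:] = [+0.0349, -0.0581, -0.0349, -0.0349, +0.0000, +0.0349]
  T[5,:] = [-0.0187, +0.0374, -0.0374, +0.0561, +0.0467, +0.0000]
|eigenvalues of T|: 0.2273, 0.1422, 0.0836, 0.0836, 0.0434, 0.0434.
ρ(T) = max|λ| = 0.2273; 0.2273 < 1: convergent.

yes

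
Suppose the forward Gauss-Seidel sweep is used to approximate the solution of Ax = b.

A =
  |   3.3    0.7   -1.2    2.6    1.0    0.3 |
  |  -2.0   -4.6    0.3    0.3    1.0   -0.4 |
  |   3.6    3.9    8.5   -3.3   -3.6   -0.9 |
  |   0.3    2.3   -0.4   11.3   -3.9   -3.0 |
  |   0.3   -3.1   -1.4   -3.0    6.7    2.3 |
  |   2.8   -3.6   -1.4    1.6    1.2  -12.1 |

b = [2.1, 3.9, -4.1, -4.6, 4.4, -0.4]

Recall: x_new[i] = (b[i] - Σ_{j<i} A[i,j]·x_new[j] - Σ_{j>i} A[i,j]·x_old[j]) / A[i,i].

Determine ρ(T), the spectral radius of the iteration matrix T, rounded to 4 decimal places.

Write A = D+L+U with D = diag(3.3, -4.6, 8.5, 11.3, 6.7, -12.1).
T_GS = -(D+L)⁻¹U: row 0 first, T[0,5] = -(0.3)/(3.3) = -0.0909; later rows by forward substitution.
  T[0,:] = [+0.0000  -0.2121  +0.3636  -0.7879  -0.3030  -0.0909]
  T[1,:] = [+0.0000  +0.0922  -0.0929  +0.4078  +0.3491  -0.0474]
  T[2,:] = [+0.0000  +0.0475  -0.1114  +0.5348  +0.3917  +0.1661]
  T[3,:] = [+0.0000  -0.0115  +0.0053  -0.0431  +0.2960  +0.2834]
  T[4,:] = [+0.0000  +0.0570  -0.0802  +0.3164  +0.3895  -0.1995]
  T[5,:] = [+0.0000  -0.0779  +0.1174  -0.3398  -0.1416  -0.0085]
|eigenvalues of T|: 0.5506, 0.2915, 0.2915, 0.0561, 0.0561, 0.0000.
ρ = 0.5506; 0.5506 < 1: convergent.

0.5506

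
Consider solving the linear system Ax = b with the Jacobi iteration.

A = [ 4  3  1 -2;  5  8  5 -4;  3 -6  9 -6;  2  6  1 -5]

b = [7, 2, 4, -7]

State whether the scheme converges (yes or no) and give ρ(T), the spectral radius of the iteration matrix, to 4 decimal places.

Let D = diag(4, 8, 9, -5); L, U the strict triangles.
Jacobi T = -D⁻¹(L+U): T[3,2] = -(1)/(-5) = +0.2000; T[3,3] = 0.
  T[0,:] = [+0.0000 -0.7500 -0.2500 +0.5000]
  T[1,:] = [-0.6250 +0.0000 -0.6250 +0.5000]
  T[2,:] = [-0.3333 +0.6667 +0.0000 +0.6667]
  T[3,:] = [+0.4000 +1.2000 +0.2000 +0.0000]
moduli |λ_i(T)| = 1.4147, 0.7283, 0.7283, 0.3943.
spectral radius ρ = 1.4147; 1.4147 > 1 ⇒ diverges.

no, ρ = 1.4147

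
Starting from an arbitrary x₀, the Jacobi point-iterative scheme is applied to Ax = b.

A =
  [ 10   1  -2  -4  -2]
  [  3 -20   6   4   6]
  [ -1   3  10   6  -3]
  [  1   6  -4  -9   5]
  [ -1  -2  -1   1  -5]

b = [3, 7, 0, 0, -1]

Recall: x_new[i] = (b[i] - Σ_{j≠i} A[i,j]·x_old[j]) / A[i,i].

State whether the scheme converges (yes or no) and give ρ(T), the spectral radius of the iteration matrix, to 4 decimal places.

Split A = D + L + U, D = diag(10, -20, 10, -9, -5).
T_J = -D⁻¹(L+U): T[4,0] = -(-1)/(-5) = -0.2000; T[4,4] = 0.
  T[0,:] = [+0.0000 -0.1000 +0.2000 +0.4000 +0.2000]
  T[1,:] = [+0.1500 +0.0000 +0.3000 +0.2000 +0.3000]
  T[2,:] = [+0.1000 -0.3000 +0.0000 -0.6000 +0.3000]
  T[3,:] = [+0.1111 +0.6667 -0.4444 +0.0000 +0.5556]
  T[4,:] = [-0.2000 -0.4000 -0.2000 +0.2000 +0.0000]
moduli |λ_i(T)| = 0.8255, 0.6740, 0.5776, 0.5776, 0.0271.
ρ(T) = max|λ| = 0.8255; 0.8255 < 1: convergent.

yes, ρ = 0.8255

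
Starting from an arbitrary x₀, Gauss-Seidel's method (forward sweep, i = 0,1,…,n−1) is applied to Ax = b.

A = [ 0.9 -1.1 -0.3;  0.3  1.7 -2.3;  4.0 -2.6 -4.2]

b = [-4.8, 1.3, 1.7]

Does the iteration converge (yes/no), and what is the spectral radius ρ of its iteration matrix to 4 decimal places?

Write A = D+L+U with D = diag(0.9, 1.7, -4.2).
T_GS = -(D+L)⁻¹U: row 0 first, T[0,2] = -(-0.3)/(0.9) = +0.3333; later rows by forward substitution.
  T[0,:] = [+0.0000, +1.2222, +0.3333]
  T[1,:] = [+0.0000, -0.2157, +1.2941]
  T[2,:] = [+0.0000, +1.2975, -0.4837]
eigenvalue magnitudes: 1.6524, 0.9531, 0.0000.
ρ(T) = max|λ| = 1.6524; 1.6524 > 1 ⇒ diverges.

no, ρ = 1.6524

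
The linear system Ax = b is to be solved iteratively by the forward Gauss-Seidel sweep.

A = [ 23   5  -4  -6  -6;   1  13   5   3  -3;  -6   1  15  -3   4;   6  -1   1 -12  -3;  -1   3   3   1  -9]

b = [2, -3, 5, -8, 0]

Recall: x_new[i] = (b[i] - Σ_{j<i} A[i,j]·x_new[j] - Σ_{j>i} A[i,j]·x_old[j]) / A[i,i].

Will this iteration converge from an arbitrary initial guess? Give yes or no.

Let D = diag(23, 13, 15, -12, -9); L, U the strict triangles.
Gauss-Seidel: T = -(D+L)⁻¹U, row 0 first, T[0,2] = -(-4)/(23) = +0.1739; later rows by forward substitution.
  T[0,:] = [+0.0000  -0.2174  +0.1739  +0.2609  +0.2609]
  T[1,:] = [+0.0000  +0.0167  -0.3980  -0.2508  +0.2107]
  T[2,:] = [+0.0000  -0.0881  +0.0961  +0.3211  -0.1764]
  T[3,:] = [+0.0000  -0.1174  +0.1281  +0.1781  -0.1518]
  T[4,:] = [+0.0000  -0.0127  -0.1057  +0.0142  -0.0344]
|eigenvalues of T|: 0.5185, 0.1307, 0.1307, 0.0524, 0.0000.
ρ(T) = max|λ| = 0.5185; 0.5185 < 1 ⇒ converges.

yes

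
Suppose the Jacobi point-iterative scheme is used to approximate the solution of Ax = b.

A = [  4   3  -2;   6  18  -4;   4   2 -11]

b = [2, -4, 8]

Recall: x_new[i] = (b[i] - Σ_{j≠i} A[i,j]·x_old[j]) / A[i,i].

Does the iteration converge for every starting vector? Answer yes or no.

Let D = diag(4, 18, -11); L, U the strict triangles.
T_J = -D⁻¹(L+U): T[0,2] = -(-2)/(4) = +0.5000; T[0,0] = 0.
  T[0,:] = [+0.0000, -0.7500, +0.5000]
  T[1,:] = [-0.3333, +0.0000, +0.2222]
  T[2,:] = [+0.3636, +0.1818, +0.0000]
|roots of det(T-λI)|: 0.7685, 0.5555, 0.2130.
ρ(T) = max|λ| = 0.7685; 0.7685 < 1 ⇒ converges.

yes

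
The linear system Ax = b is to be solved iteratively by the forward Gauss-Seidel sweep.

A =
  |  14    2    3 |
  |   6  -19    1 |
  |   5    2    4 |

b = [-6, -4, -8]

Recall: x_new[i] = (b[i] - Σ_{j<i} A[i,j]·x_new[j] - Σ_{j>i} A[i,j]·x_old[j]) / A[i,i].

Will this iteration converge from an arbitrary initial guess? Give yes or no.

yes

Write A = D+L+U with D = diag(14, -19, 4).
T_GS = -(D+L)⁻¹U: row 0 first, T[0,1] = -(2)/(14) = -0.1429; later rows by forward substitution.
  T[0,:] = [+0.0000, -0.1429, -0.2143]
  T[1,:] = [+0.0000, -0.0451, -0.0150]
  T[2,:] = [+0.0000, +0.2011, +0.2754]
eigenvalue magnitudes: 0.2656, 0.0354, 0.0000.
spectral radius ρ = 0.2656; 0.2656 < 1: convergent.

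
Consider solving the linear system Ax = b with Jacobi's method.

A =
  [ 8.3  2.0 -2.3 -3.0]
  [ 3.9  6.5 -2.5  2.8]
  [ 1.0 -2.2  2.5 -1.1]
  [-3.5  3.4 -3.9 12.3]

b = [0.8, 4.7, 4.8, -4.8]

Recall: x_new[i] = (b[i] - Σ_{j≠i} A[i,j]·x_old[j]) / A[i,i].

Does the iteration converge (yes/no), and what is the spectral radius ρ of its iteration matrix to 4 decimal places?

yes, ρ = 0.8963

Split A = D + L + U, D = diag(8.3, 6.5, 2.5, 12.3).
Jacobi: T = -D⁻¹(L+U), T[3,0] = -(-3.5)/(12.3) = +0.2846; T[3,3] = 0.
  T[0,:] = [+0.0000 -0.2410 +0.2771 +0.3614]
  T[1,:] = [-0.6000 +0.0000 +0.3846 -0.4308]
  T[2,:] = [-0.4000 +0.8800 +0.0000 +0.4400]
  T[3,:] = [+0.2846 -0.2764 +0.3171 +0.0000]
eigenvalue magnitudes: 0.8963, 0.6634, 0.6634, 0.3077.
ρ(T) = max|λ| = 0.8963; 0.8963 < 1 ⇒ converges.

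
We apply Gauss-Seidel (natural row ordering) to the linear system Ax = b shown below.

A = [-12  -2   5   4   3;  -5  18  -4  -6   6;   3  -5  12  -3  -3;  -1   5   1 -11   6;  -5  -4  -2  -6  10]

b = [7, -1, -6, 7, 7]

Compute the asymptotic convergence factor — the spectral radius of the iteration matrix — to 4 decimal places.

Diagonal D = diag(-12, 18, 12, -11, 10); L, U strict lower/upper.
T_GS = -(D+L)⁻¹U: row 0 first, T[0,1] = -(-2)/(-12) = -0.1667; later rows by forward substitution.
  T[0,:] = [+0.0000, -0.1667, +0.4167, +0.3333, +0.2500]
  T[1,:] = [+0.0000, -0.0463, +0.3380, +0.4259, -0.2639]
  T[2,:] = [+0.0000, +0.0224, +0.0367, +0.3441, +0.0775]
  T[3,:] = [+0.0000, -0.0039, +0.1191, +0.1946, +0.4098]
  T[4,:] = [+0.0000, -0.0997, +0.4223, +0.5226, +0.2809]
eigenvalue magnitudes: 0.8218, 0.2187, 0.2187, 0.0642, 0.0000.
spectral radius ρ = 0.8218; 0.8218 < 1 ⇒ converges.

0.8218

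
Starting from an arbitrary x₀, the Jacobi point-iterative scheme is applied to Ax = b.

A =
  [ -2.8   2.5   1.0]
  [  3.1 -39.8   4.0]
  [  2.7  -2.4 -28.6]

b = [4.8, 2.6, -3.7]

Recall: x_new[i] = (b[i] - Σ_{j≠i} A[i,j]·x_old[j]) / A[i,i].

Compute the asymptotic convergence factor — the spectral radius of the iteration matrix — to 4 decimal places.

Diagonal D = diag(-2.8, -39.8, -28.6); L, U strict lower/upper.
T_J = -D⁻¹(L+U): T[1,0] = -(3.1)/(-39.8) = +0.0779; T[1,1] = 0.
  T[0,:] = [+0.0000  +0.8929  +0.3571]
  T[1,:] = [+0.0779  +0.0000  +0.1005]
  T[2,:] = [+0.0944  -0.0839  +0.0000]
moduli |λ_i(T)| = 0.3363, 0.2682, 0.0680.
spectral radius ρ = 0.3363; 0.3363 < 1, so it converges for any x₀.

0.3363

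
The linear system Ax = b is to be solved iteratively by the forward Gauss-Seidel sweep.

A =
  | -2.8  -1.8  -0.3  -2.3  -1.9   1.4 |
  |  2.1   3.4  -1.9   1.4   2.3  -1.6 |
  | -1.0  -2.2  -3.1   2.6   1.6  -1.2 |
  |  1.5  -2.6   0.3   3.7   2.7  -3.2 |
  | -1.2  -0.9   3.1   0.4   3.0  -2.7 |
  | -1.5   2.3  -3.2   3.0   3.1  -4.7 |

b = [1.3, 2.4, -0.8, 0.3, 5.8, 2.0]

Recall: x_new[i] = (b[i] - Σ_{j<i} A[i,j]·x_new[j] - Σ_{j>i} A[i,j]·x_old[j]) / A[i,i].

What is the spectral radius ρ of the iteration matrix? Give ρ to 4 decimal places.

1.3546

A = D + L + U where D = diag(-2.8, 3.4, -3.1, 3.7, 3, -4.7).
Gauss-Seidel: T = -(D+L)⁻¹U, row 0 first, T[0,2] = -(-0.3)/(-2.8) = -0.1071; later rows by forward substitution.
  T[0,:] = [+0.0000  -0.6429  -0.1071  -0.8214  -0.6786  +0.5000]
  T[1,:] = [+0.0000  +0.3971  +0.6250  +0.0956  -0.2574  +0.1618]
  T[2,:] = [+0.0000  -0.0744  -0.4090  +1.0358  +0.9177  -0.6632]
  T[3,:] = [+0.0000  +0.5457  +0.5158  +0.3162  -0.7099  +0.8296]
  T[4,:] = [+0.0000  -0.1339  +0.4985  -1.4124  -1.2022  +1.7232]
  T[5,:] = [+0.0000  +0.7101  +1.2765  -1.1261  -1.7802  +2.0372]
|λ(T)| sorted: 1.3546, 0.8663, 0.8663, 0.3402, 0.1826, 0.0000.
ρ = 1.3546; 1.3546 > 1 ⇒ diverges.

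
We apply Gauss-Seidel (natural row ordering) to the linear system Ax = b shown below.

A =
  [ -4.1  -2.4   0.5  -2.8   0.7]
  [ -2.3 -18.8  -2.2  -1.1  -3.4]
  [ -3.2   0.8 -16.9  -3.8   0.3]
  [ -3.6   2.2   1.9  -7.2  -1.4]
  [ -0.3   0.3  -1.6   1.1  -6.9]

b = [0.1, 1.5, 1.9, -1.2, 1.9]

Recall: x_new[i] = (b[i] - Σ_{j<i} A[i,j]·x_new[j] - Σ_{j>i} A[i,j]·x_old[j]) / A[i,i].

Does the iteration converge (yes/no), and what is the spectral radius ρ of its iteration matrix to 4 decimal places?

yes, ρ = 0.2390

A = D + L + U where D = diag(-4.1, -18.8, -16.9, -7.2, -6.9).
Gauss-Seidel: T = -(D+L)⁻¹U, row 0 first, T[0,4] = -(0.7)/(-4.1) = +0.1707; later rows by forward substitution.
  T[0,:] = [+0.0000, -0.5854, +0.1220, -0.6829, +0.1707]
  T[1,:] = [+0.0000, +0.0716, -0.1319, +0.0250, -0.2017]
  T[2,:] = [+0.0000, +0.1142, -0.0293, -0.0944, -0.0241]
  T[3,:] = [+0.0000, +0.3447, -0.1090, +0.3242, -0.3478]
  T[4,:] = [+0.0000, +0.0570, -0.0216, +0.1043, -0.0660]
moduli |λ_i(T)| = 0.2390, 0.1234, 0.1234, 0.0358, 0.0000.
spectral radius ρ = 0.2390; 0.2390 < 1: convergent.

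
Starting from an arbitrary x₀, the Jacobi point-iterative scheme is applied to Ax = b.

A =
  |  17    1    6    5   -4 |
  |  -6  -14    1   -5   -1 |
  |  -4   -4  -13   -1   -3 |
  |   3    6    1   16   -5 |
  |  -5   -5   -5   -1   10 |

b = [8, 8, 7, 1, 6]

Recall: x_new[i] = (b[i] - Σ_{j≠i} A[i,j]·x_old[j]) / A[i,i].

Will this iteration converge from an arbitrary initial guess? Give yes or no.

yes

Let D = diag(17, -14, -13, 16, 10); L, U the strict triangles.
T_J = -D⁻¹(L+U): T[4,2] = -(-5)/(10) = +0.5000; T[4,4] = 0.
  T[0,:] = [+0.0000  -0.0588  -0.3529  -0.2941  +0.2353]
  T[1,:] = [-0.4286  +0.0000  +0.0714  -0.3571  -0.0714]
  T[2,:] = [-0.3077  -0.3077  +0.0000  -0.0769  -0.2308]
  T[3,:] = [-0.1875  -0.3750  -0.0625  +0.0000  +0.3125]
  T[4,:] = [+0.5000  +0.5000  +0.5000  +0.1000  +0.0000]
|roots of det(T-λI)|: 0.8517, 0.4520, 0.4520, 0.2651, 0.2651.
ρ = 0.8517; 0.8517 < 1 ⇒ converges.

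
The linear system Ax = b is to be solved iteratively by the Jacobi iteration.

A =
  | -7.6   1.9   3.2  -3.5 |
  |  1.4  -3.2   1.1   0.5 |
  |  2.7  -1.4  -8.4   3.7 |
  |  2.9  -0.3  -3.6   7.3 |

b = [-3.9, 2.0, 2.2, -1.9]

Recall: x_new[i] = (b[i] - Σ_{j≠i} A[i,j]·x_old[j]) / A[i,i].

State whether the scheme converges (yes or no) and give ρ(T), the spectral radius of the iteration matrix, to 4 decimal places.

yes, ρ = 0.8916

Split A = D + L + U, D = diag(-7.6, -3.2, -8.4, 7.3).
Jacobi T = -D⁻¹(L+U): T[1,0] = -(1.4)/(-3.2) = +0.4375; T[1,1] = 0.
  T[0,:] = [+0.0000, +0.2500, +0.4211, -0.4605]
  T[1,:] = [+0.4375, +0.0000, +0.3438, +0.1562]
  T[2,:] = [+0.3214, -0.1667, +0.0000, +0.4405]
  T[3,:] = [-0.3973, +0.0411, +0.4932, +0.0000]
|roots of det(T-λI)|: 0.8916, 0.4529, 0.4529, 0.0046.
spectral radius ρ = 0.8916; 0.8916 < 1, so it converges for any x₀.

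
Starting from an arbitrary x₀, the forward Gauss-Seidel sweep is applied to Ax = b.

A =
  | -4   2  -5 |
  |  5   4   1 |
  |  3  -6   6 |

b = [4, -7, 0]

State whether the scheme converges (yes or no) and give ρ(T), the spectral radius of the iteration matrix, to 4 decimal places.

A = D + L + U where D = diag(-4, 4, 6).
GS T = -(D+L)⁻¹U: row 0 first, T[0,2] = -(-5)/(-4) = -1.2500; later rows by forward substitution.
  T[0,:] = [+0.0000 +0.5000 -1.2500]
  T[1,:] = [+0.0000 -0.6250 +1.3125]
  T[2,:] = [+0.0000 -0.8750 +1.9375]
|eigenvalues of T|: 1.3585, 0.0460, 0.0000.
spectral radius ρ = 1.3585; 1.3585 > 1: divergent.

no, ρ = 1.3585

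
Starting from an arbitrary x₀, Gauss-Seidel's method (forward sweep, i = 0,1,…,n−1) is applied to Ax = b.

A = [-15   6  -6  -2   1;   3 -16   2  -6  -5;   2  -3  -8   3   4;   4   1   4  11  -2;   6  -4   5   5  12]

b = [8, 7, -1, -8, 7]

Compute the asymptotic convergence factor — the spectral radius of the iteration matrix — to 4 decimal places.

Split A = D + L + U, D = diag(-15, -16, -8, 11, 12).
GS T = -(D+L)⁻¹U: row 0 first, T[0,3] = -(-2)/(-15) = -0.1333; later rows by forward substitution.
  T[0,:] = [+0.0000, +0.4000, -0.4000, -0.1333, +0.0667]
  T[1,:] = [+0.0000, +0.0750, +0.0500, -0.4000, -0.3000]
  T[2,:] = [+0.0000, +0.0719, -0.1187, +0.4917, +0.6292]
  T[3,:] = [+0.0000, -0.1784, +0.1841, -0.0939, -0.0439]
  T[4,:] = [+0.0000, -0.1306, +0.1894, -0.2324, -0.3772]
eigenvalue magnitudes: 0.8348, 0.3593, 0.0976, 0.0582, 0.0000.
ρ(T) = max|λ| = 0.8348; 0.8348 < 1, so it converges for any x₀.

0.8348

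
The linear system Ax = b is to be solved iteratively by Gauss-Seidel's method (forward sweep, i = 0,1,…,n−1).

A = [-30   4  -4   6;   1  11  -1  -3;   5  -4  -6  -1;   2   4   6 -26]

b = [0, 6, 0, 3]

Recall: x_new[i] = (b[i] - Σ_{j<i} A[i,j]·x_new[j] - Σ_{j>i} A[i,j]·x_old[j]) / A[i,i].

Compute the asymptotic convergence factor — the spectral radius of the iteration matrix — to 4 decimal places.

0.2797

Write A = D+L+U with D = diag(-30, 11, -6, -26).
T_GS = -(D+L)⁻¹U: row 0 first, T[0,3] = -(6)/(-30) = +0.2000; later rows by forward substitution.
  T[0,:] = [+0.0000  +0.1333  -0.1333  +0.2000]
  T[1,:] = [+0.0000  -0.0121  +0.1030  +0.2545]
  T[2,:] = [+0.0000  +0.1192  -0.1798  -0.1697]
  T[3,:] = [+0.0000  +0.0359  -0.0359  +0.0154]
moduli |λ_i(T)| = 0.2797, 0.0974, 0.0057, 0.0000.
ρ(T) = max|λ| = 0.2797; 0.2797 < 1: convergent.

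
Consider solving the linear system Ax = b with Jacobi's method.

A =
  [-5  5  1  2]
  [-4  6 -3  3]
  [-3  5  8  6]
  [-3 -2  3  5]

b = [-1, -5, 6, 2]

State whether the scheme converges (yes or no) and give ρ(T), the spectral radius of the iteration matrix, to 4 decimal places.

Let D = diag(-5, 6, 8, 5); L, U the strict triangles.
T_J = -D⁻¹(L+U): T[3,1] = -(-2)/(5) = +0.4000; T[3,3] = 0.
  T[0,:] = [+0.0000  +1.0000  +0.2000  +0.4000]
  T[1,:] = [+0.6667  +0.0000  +0.5000  -0.5000]
  T[2,:] = [+0.3750  -0.6250  +0.0000  -0.7500]
  T[3,:] = [+0.6000  +0.4000  -0.6000  +0.0000]
eigenvalue magnitudes: 1.1407, 0.8444, 0.8444, 0.2398.
ρ(T) = max|λ| = 1.1407; 1.1407 > 1 ⇒ diverges.

no, ρ = 1.1407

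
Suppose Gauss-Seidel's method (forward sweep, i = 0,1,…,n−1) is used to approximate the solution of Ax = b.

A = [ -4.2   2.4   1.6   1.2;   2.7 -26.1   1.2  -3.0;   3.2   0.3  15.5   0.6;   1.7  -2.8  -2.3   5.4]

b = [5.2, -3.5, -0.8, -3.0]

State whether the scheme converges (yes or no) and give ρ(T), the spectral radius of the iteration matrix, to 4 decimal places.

yes, ρ = 0.2622

Let D = diag(-4.2, -26.1, 15.5, 5.4); L, U the strict triangles.
T_GS = -(D+L)⁻¹U: row 0 first, T[0,3] = -(1.2)/(-4.2) = +0.2857; later rows by forward substitution.
  T[0,:] = [+0.0000, +0.5714, +0.3810, +0.2857]
  T[1,:] = [+0.0000, +0.0591, +0.0854, -0.0854]
  T[2,:] = [+0.0000, -0.1191, -0.0803, -0.0960]
  T[3,:] = [+0.0000, -0.2000, -0.1099, -0.1751]
|λ(T)| sorted: 0.2622, 0.0810, 0.0151, 0.0000.
ρ = 0.2622; 0.2622 < 1, so it converges for any x₀.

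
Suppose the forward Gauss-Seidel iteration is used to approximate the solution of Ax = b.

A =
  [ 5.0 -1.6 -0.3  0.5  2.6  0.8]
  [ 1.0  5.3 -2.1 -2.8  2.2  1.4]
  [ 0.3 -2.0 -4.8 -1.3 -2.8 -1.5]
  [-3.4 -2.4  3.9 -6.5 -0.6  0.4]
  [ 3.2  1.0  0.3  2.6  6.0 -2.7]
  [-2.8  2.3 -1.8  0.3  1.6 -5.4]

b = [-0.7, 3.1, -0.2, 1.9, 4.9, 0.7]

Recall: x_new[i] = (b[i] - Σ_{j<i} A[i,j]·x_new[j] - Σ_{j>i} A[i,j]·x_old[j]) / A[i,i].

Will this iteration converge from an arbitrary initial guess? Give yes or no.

yes

Write A = D+L+U with D = diag(5, 5.3, -4.8, -6.5, 6, -5.4).
GS T = -(D+L)⁻¹U: row 0 first, T[0,3] = -(0.5)/(5) = -0.1000; later rows by forward substitution.
  T[0,:] = [+0.0000 +0.3200 +0.0600 -0.1000 -0.5200 -0.1600]
  T[1,:] = [+0.0000 -0.0604 +0.3849 +0.5472 -0.3170 -0.2340]
  T[2,:] = [+0.0000 +0.0452 -0.1566 -0.5051 -0.4838 -0.2250]
  T[3,:] = [+0.0000 -0.1180 -0.2675 -0.4528 +0.0065 +0.0966]
  T[4,:] = [+0.0000 -0.1117 +0.0276 +0.1836 +0.3515 +0.5437]
  T[5,:] = [+0.0000 -0.2464 +0.1784 +0.4825 +0.4004 +0.2248]
|eigenvalues of T|: 0.9062, 0.6198, 0.2905, 0.2905, 0.0156, 0.0000.
ρ = 0.9062; 0.9062 < 1, so it converges for any x₀.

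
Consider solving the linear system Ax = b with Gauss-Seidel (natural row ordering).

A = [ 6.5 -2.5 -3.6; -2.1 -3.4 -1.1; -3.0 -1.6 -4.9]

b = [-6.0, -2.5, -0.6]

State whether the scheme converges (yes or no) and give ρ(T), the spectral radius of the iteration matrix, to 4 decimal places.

Write A = D+L+U with D = diag(6.5, -3.4, -4.9).
GS T = -(D+L)⁻¹U: row 0 first, T[0,2] = -(-3.6)/(6.5) = +0.5538; later rows by forward substitution.
  T[0,:] = [+0.0000, +0.3846, +0.5538]
  T[1,:] = [+0.0000, -0.2376, -0.6656]
  T[2,:] = [+0.0000, -0.1579, -0.1217]
|eigenvalues of T|: 0.5090, 0.1497, 0.0000.
ρ = 0.5090; 0.5090 < 1 ⇒ converges.

yes, ρ = 0.5090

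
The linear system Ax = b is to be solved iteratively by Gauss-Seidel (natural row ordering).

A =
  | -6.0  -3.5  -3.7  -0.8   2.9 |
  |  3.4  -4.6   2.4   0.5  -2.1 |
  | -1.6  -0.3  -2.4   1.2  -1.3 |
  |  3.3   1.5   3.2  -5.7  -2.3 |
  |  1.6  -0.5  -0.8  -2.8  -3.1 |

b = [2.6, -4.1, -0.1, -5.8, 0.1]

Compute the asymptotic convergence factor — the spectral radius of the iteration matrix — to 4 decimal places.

A = D + L + U where D = diag(-6, -4.6, -2.4, -5.7, -3.1).
T_GS = -(D+L)⁻¹U: row 0 first, T[0,4] = -(2.9)/(-6) = +0.4833; later rows by forward substitution.
  T[0,:] = [+0.0000  -0.5833  -0.6167  -0.1333  +0.4833]
  T[1,:] = [+0.0000  -0.4312  +0.0659  +0.0101  -0.0993]
  T[2,:] = [+0.0000  +0.4428  +0.4029  +0.5876  -0.8515]
  T[3,:] = [+0.0000  -0.2026  -0.1135  +0.2554  -0.6278]
  T[4,:] = [+0.0000  -0.1628  -0.3304  -0.4528  +1.0523]
moduli |λ_i(T)| = 1.5587, 0.4732, 0.2073, 0.2073, 0.0000.
ρ(T) = max|λ| = 1.5587; 1.5587 > 1 ⇒ diverges.

1.5587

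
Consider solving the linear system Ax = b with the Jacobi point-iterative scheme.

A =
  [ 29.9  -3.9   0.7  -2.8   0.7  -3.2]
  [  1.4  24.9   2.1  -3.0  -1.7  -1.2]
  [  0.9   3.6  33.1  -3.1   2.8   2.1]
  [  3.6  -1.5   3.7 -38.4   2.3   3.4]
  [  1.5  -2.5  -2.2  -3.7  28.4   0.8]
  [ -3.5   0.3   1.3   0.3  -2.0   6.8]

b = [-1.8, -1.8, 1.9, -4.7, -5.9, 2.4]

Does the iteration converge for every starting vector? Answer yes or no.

yes

Split A = D + L + U, D = diag(29.9, 24.9, 33.1, -38.4, 28.4, 6.8).
Jacobi: T = -D⁻¹(L+U), T[1,0] = -(1.4)/(24.9) = -0.0562; T[1,1] = 0.
  T[0,:] = [+0.0000 +0.1304 -0.0234 +0.0936 -0.0234 +0.1070]
  T[1,:] = [-0.0562 +0.0000 -0.0843 +0.1205 +0.0683 +0.0482]
  T[2,:] = [-0.0272 -0.1088 +0.0000 +0.0937 -0.0846 -0.0634]
  T[3,:] = [+0.0938 -0.0391 +0.0964 +0.0000 +0.0599 +0.0885]
  T[4,:] = [-0.0528 +0.0880 +0.0775 +0.1303 +0.0000 -0.0282]
  T[5,:] = [+0.5147 -0.0441 -0.1912 -0.0441 +0.2941 +0.0000]
moduli |λ_i(T)| = 0.3077, 0.2242, 0.2026, 0.2026, 0.1416, 0.1416.
ρ(T) = max|λ| = 0.3077; 0.3077 < 1: convergent.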